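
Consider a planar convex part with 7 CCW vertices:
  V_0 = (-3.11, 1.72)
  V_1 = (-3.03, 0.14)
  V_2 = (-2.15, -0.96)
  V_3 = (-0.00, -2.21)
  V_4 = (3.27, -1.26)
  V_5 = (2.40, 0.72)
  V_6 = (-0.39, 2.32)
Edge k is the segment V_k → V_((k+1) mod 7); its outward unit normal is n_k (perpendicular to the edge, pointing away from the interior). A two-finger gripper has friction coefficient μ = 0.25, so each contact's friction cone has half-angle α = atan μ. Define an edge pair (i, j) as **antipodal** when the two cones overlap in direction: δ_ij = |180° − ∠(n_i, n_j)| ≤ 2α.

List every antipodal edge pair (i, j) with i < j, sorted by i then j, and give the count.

α = atan 0.25 = 14.04°;  2α = 28.07°
n_0 = (-0.9987, -0.0506)
n_1 = (-0.7809, -0.6247)
n_2 = (-0.5026, -0.8645)
n_3 = (+0.2790, -0.9603)
n_4 = (+0.9155, +0.4023)
n_5 = (+0.4975, +0.8675)
n_6 = (-0.2154, +0.9765)
  (0,1): δ = 144.24°  ·
  (0,2): δ = 123.07°  ·
  (0,3): δ = 76.70°  ·
  (0,4): δ = 20.82°  ✓
  (0,5): δ = 57.27°  ·
  (0,6): δ = 99.54°  ·
  (1,2): δ = 158.83°  ·
  (1,3): δ = 112.46°  ·
  (1,4): δ = 14.94°  ✓
  (1,5): δ = 21.51°  ✓
  (1,6): δ = 63.78°  ·
  (2,3): δ = 133.63°  ·
  (2,4): δ = 36.11°  ·
  (2,5): δ = 0.34°  ✓
  (2,6): δ = 42.61°  ·
  (3,4): δ = 82.48°  ·
  (3,5): δ = 46.03°  ·
  (3,6): δ = 3.76°  ✓
  (4,5): δ = 143.55°  ·
  (4,6): δ = 101.28°  ·
  (5,6): δ = 137.73°  ·
antipodal pairs: 5

count = 5; pairs: (0,4), (1,4), (1,5), (2,5), (3,6)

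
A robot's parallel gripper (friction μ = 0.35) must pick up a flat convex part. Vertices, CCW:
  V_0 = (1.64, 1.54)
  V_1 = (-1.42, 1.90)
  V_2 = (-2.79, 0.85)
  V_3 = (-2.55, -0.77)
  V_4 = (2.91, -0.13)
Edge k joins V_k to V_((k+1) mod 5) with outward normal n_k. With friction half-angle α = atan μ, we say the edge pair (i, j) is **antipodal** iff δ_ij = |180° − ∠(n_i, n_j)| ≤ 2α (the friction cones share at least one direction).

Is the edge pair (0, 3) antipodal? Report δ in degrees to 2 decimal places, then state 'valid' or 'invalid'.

δ = 13.40°, valid

α = atan 0.35 = 19.29°;  2α = 38.58°
edge 0: e_0 = (-3.06, +0.36);  n_0 = (+0.1168, +0.9932)
edge 3: e_3 = (+5.46, +0.64);  n_3 = (+0.1164, -0.9932)
∠(n_0, n_3) = 166.60°
δ = |180° − 166.60°| = 13.40°
13.40° ≤ 2α = 38.58°  →  valid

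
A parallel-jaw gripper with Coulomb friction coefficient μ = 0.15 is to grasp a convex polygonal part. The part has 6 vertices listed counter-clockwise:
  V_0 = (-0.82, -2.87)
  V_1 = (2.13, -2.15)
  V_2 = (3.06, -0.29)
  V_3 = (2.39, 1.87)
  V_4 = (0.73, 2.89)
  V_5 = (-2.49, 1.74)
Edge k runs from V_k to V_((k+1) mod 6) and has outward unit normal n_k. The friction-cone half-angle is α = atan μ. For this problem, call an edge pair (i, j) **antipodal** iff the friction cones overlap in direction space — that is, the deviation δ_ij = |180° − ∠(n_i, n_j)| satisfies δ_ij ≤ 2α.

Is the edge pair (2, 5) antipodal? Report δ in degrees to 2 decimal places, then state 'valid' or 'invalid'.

α = atan 0.15 = 8.53°;  2α = 17.06°
edge 2: e_2 = (-0.67, +2.16);  n_2 = (+0.9551, +0.2963)
edge 5: e_5 = (+1.67, -4.61);  n_5 = (-0.9402, -0.3406)
∠(n_2, n_5) = 177.32°
δ = |180° − 177.32°| = 2.68°
2.68° ≤ 2α = 17.06°  →  valid

δ = 2.68°, valid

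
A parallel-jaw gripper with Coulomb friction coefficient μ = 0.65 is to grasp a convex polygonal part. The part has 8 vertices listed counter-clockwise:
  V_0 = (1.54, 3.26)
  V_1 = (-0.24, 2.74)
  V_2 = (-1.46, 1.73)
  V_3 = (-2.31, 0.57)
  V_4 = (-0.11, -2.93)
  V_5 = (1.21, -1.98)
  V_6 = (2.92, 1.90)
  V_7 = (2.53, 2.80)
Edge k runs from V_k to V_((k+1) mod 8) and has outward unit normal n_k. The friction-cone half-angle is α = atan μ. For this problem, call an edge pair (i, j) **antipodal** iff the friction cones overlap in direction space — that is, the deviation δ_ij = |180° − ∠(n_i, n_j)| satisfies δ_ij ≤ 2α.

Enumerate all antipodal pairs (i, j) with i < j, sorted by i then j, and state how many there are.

count = 11; pairs: (0,4), (0,5), (1,4), (1,5), (2,4), (2,5), (2,6), (3,5), (3,6), (3,7), (4,7)

α = atan 0.65 = 33.02°;  2α = 66.05°
n_0 = (-0.2804, +0.9599)
n_1 = (-0.6377, +0.7703)
n_2 = (-0.8066, +0.5911)
n_3 = (-0.8466, -0.5322)
n_4 = (+0.5841, -0.8117)
n_5 = (+0.9151, -0.4033)
n_6 = (+0.9176, +0.3976)
n_7 = (+0.4214, +0.9069)
  (0,1): δ = 156.66°  ·
  (0,2): δ = 142.52°  ·
  (0,3): δ = 74.13°  ·
  (0,4): δ = 19.46°  ✓
  (0,5): δ = 49.93°  ✓
  (0,6): δ = 97.14°  ·
  (0,7): δ = 138.79°  ·
  (1,2): δ = 165.85°  ·
  (1,3): δ = 97.47°  ·
  (1,4): δ = 3.88°  ✓
  (1,5): δ = 26.60°  ✓
  (1,6): δ = 73.81°  ·
  (1,7): δ = 115.46°  ·
  (2,3): δ = 111.62°  ·
  (2,4): δ = 18.03°  ✓
  (2,5): δ = 12.45°  ✓
  (2,6): δ = 59.66°  ✓
  (2,7): δ = 101.31°  ·
  (3,4): δ = 86.41°  ·
  (3,5): δ = 55.94°  ✓
  (3,6): δ = 8.72°  ✓
  (3,7): δ = 32.93°  ✓
  (4,5): δ = 149.53°  ·
  (4,6): δ = 102.31°  ·
  (4,7): δ = 60.66°  ✓
  (5,6): δ = 132.79°  ·
  (5,7): δ = 91.14°  ·
  (6,7): δ = 138.35°  ·
antipodal pairs: 11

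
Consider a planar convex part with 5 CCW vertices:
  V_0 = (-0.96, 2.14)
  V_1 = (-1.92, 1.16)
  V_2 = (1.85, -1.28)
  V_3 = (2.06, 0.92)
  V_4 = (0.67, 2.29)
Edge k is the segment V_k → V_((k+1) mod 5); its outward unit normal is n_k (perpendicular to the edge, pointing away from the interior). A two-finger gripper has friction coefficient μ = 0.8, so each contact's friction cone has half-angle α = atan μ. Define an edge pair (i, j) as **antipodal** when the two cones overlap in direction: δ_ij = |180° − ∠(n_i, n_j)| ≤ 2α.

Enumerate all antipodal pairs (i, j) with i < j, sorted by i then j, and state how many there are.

α = atan 0.8 = 38.66°;  2α = 77.32°
n_0 = (-0.7144, +0.6998)
n_1 = (-0.5433, -0.8395)
n_2 = (+0.9955, -0.0950)
n_3 = (+0.7020, +0.7122)
n_4 = (-0.0916, +0.9958)
  (0,1): δ = 78.50°  ·
  (0,2): δ = 38.96°  ✓
  (0,3): δ = 89.82°  ·
  (0,4): δ = 139.67°  ·
  (1,2): δ = 62.54°  ✓
  (1,3): δ = 11.67°  ✓
  (1,4): δ = 38.17°  ✓
  (2,3): δ = 129.13°  ·
  (2,4): δ = 79.29°  ·
  (3,4): δ = 130.16°  ·
antipodal pairs: 4

count = 4; pairs: (0,2), (1,2), (1,3), (1,4)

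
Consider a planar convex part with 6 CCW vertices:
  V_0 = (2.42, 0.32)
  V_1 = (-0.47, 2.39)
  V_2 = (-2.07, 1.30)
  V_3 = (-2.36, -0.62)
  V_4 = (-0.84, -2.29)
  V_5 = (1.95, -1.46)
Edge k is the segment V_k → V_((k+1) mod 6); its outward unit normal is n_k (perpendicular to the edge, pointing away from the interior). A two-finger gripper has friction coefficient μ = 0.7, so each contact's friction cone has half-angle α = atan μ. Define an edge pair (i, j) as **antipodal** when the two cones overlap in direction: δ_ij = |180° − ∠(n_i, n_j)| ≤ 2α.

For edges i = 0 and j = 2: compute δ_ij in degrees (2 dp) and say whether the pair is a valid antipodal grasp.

α = atan 0.7 = 34.99°;  2α = 69.98°
edge 0: e_0 = (-2.89, +2.07);  n_0 = (+0.5823, +0.8130)
edge 2: e_2 = (-0.29, -1.92);  n_2 = (-0.9888, +0.1493)
∠(n_0, n_2) = 117.02°
δ = |180° − 117.02°| = 62.98°
62.98° ≤ 2α = 69.98°  →  valid

δ = 62.98°, valid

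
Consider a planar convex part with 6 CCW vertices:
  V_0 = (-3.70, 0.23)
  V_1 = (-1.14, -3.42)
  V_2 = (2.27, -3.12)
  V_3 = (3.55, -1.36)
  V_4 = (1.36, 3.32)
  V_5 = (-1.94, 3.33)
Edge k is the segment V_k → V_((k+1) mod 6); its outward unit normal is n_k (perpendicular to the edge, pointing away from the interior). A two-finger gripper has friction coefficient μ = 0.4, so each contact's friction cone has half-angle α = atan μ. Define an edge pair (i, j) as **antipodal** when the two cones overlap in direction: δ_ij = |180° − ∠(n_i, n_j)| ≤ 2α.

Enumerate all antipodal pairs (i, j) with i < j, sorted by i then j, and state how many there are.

count = 3; pairs: (0,3), (1,4), (2,5)

α = atan 0.4 = 21.80°;  2α = 43.60°
n_0 = (-0.8187, -0.5742)
n_1 = (+0.0876, -0.9962)
n_2 = (+0.8087, -0.5882)
n_3 = (+0.9057, +0.4238)
n_4 = (+0.0030, +1.0000)
n_5 = (-0.8696, +0.4937)
  (0,1): δ = 120.02°  ·
  (0,2): δ = 71.07°  ·
  (0,3): δ = 9.97°  ✓
  (0,4): δ = 54.78°  ·
  (0,5): δ = 115.37°  ·
  (1,2): δ = 131.06°  ·
  (1,3): δ = 69.95°  ·
  (1,4): δ = 5.20°  ✓
  (1,5): δ = 55.39°  ·
  (2,3): δ = 118.90°  ·
  (2,4): δ = 54.15°  ·
  (2,5): δ = 6.44°  ✓
  (3,4): δ = 115.25°  ·
  (3,5): δ = 54.66°  ·
  (4,5): δ = 119.41°  ·
antipodal pairs: 3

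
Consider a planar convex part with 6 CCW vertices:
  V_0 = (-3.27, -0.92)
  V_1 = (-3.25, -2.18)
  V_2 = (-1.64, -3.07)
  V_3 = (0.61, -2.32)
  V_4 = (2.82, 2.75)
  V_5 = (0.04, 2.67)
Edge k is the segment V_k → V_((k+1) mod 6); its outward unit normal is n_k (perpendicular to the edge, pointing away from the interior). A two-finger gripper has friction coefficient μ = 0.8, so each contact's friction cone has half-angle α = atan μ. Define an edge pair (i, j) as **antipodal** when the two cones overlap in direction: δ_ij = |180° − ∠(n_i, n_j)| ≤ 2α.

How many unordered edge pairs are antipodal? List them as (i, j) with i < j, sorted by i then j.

α = atan 0.8 = 38.66°;  2α = 77.32°
n_0 = (-0.9999, -0.0159)
n_1 = (-0.4838, -0.8752)
n_2 = (+0.3162, -0.9487)
n_3 = (+0.9167, -0.3996)
n_4 = (-0.0288, +0.9996)
n_5 = (-0.7352, +0.6779)
  (0,1): δ = 119.84°  ·
  (0,2): δ = 72.47°  ✓
  (0,3): δ = 24.46°  ✓
  (0,4): δ = 90.74°  ·
  (0,5): δ = 136.41°  ·
  (1,2): δ = 132.63°  ·
  (1,3): δ = 84.62°  ·
  (1,4): δ = 30.58°  ✓
  (1,5): δ = 76.26°  ✓
  (2,3): δ = 131.99°  ·
  (2,4): δ = 16.79°  ✓
  (2,5): δ = 28.89°  ✓
  (3,4): δ = 64.80°  ✓
  (3,5): δ = 19.12°  ✓
  (4,5): δ = 134.32°  ·
antipodal pairs: 8

count = 8; pairs: (0,2), (0,3), (1,4), (1,5), (2,4), (2,5), (3,4), (3,5)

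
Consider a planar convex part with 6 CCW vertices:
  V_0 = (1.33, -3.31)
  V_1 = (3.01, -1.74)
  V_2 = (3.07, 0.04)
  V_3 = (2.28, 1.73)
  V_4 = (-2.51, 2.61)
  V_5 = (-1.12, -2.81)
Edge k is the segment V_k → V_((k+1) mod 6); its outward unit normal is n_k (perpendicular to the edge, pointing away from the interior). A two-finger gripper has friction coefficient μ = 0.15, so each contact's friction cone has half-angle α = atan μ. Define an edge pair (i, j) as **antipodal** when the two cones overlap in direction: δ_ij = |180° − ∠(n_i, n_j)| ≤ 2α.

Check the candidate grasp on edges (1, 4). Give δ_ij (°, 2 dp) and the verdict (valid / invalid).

δ = 16.31°, valid

α = atan 0.15 = 8.53°;  2α = 17.06°
edge 1: e_1 = (+0.06, +1.78);  n_1 = (+0.9994, -0.0337)
edge 4: e_4 = (+1.39, -5.42);  n_4 = (-0.9687, -0.2484)
∠(n_1, n_4) = 163.69°
δ = |180° − 163.69°| = 16.31°
16.31° ≤ 2α = 17.06°  →  valid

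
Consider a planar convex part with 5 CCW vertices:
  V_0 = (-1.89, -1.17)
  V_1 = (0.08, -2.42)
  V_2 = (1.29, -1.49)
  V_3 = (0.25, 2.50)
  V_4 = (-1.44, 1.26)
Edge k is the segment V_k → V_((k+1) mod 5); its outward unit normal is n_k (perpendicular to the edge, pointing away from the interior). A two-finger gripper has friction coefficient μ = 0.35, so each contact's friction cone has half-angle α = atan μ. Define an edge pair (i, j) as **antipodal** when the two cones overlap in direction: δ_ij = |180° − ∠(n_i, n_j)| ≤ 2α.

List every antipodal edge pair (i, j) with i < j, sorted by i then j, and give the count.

count = 2; pairs: (1,3), (2,4)

α = atan 0.35 = 19.29°;  2α = 38.58°
n_0 = (-0.5358, -0.8444)
n_1 = (+0.6094, -0.7929)
n_2 = (+0.9677, +0.2522)
n_3 = (-0.5916, +0.8063)
n_4 = (-0.9833, +0.1821)
  (0,1): δ = 110.06°  ·
  (0,2): δ = 42.99°  ·
  (0,3): δ = 68.66°  ·
  (0,4): δ = 111.90°  ·
  (1,2): δ = 112.94°  ·
  (1,3): δ = 1.28°  ✓
  (1,4): δ = 41.96°  ·
  (2,3): δ = 68.34°  ·
  (2,4): δ = 25.10°  ✓
  (3,4): δ = 136.76°  ·
antipodal pairs: 2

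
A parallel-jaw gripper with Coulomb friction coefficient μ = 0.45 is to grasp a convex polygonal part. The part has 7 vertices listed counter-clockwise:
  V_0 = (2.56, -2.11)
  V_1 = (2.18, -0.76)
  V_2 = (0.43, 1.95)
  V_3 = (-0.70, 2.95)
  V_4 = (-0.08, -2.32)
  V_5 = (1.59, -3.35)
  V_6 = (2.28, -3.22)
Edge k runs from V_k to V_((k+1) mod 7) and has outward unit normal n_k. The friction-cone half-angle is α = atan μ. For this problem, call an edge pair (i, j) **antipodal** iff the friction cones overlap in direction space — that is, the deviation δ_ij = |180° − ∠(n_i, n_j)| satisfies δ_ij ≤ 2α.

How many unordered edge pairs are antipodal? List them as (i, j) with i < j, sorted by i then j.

count = 7; pairs: (0,3), (0,4), (1,3), (1,4), (2,3), (2,4), (3,6)

α = atan 0.45 = 24.23°;  2α = 48.46°
n_0 = (+0.9626, +0.2710)
n_1 = (+0.8401, +0.5425)
n_2 = (+0.6627, +0.7489)
n_3 = (-0.9932, -0.1168)
n_4 = (-0.5250, -0.8511)
n_5 = (+0.1851, -0.9827)
n_6 = (+0.9696, -0.2446)
  (0,1): δ = 162.87°  ·
  (0,2): δ = 147.23°  ·
  (0,3): δ = 9.01°  ✓
  (0,4): δ = 42.61°  ✓
  (0,5): δ = 84.95°  ·
  (0,6): δ = 150.12°  ·
  (1,2): δ = 164.36°  ·
  (1,3): δ = 26.14°  ✓
  (1,4): δ = 25.48°  ✓
  (1,5): δ = 67.82°  ·
  (1,6): δ = 132.99°  ·
  (2,3): δ = 41.78°  ✓
  (2,4): δ = 9.84°  ✓
  (2,5): δ = 52.18°  ·
  (2,6): δ = 117.35°  ·
  (3,4): δ = 128.37°  ·
  (3,5): δ = 86.04°  ·
  (3,6): δ = 20.87°  ✓
  (4,5): δ = 137.67°  ·
  (4,6): δ = 72.49°  ·
  (5,6): δ = 114.83°  ·
antipodal pairs: 7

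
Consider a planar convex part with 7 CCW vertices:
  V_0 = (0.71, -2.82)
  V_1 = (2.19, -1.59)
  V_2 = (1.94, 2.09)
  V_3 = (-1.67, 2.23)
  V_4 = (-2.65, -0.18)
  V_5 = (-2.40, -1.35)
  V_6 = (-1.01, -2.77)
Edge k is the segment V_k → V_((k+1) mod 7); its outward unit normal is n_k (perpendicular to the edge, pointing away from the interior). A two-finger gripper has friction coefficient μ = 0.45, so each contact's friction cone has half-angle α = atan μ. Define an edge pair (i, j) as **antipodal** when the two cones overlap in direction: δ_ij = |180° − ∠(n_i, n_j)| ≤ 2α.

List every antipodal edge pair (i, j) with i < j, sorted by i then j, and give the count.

α = atan 0.45 = 24.23°;  2α = 48.46°
n_0 = (+0.6392, -0.7691)
n_1 = (+0.9977, +0.0678)
n_2 = (+0.0388, +0.9992)
n_3 = (-0.9263, +0.3767)
n_4 = (-0.9779, -0.2090)
n_5 = (-0.7146, -0.6995)
n_6 = (-0.0291, -0.9996)
  (0,1): δ = 125.84°  ·
  (0,2): δ = 41.95°  ✓
  (0,3): δ = 28.14°  ✓
  (0,4): δ = 62.33°  ·
  (0,5): δ = 94.66°  ·
  (0,6): δ = 138.61°  ·
  (1,2): δ = 96.11°  ·
  (1,3): δ = 26.01°  ✓
  (1,4): δ = 8.17°  ✓
  (1,5): δ = 40.50°  ✓
  (1,6): δ = 84.45°  ·
  (2,3): δ = 109.91°  ·
  (2,4): δ = 75.72°  ·
  (2,5): δ = 43.39°  ✓
  (2,6): δ = 0.56°  ✓
  (3,4): δ = 145.81°  ·
  (3,5): δ = 113.48°  ·
  (3,6): δ = 69.54°  ·
  (4,5): δ = 147.67°  ·
  (4,6): δ = 103.73°  ·
  (5,6): δ = 136.05°  ·
antipodal pairs: 7

count = 7; pairs: (0,2), (0,3), (1,3), (1,4), (1,5), (2,5), (2,6)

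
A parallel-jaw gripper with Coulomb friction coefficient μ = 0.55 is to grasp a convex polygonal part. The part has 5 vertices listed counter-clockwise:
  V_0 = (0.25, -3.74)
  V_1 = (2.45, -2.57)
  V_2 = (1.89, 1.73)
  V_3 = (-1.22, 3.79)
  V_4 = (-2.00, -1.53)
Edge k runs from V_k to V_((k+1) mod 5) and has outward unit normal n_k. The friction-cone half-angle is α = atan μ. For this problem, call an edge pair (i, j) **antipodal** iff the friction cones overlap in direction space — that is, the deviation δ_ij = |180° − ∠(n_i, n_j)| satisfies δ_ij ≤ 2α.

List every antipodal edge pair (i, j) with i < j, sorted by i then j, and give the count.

α = atan 0.55 = 28.81°;  2α = 57.62°
n_0 = (+0.4695, -0.8829)
n_1 = (+0.9916, +0.1291)
n_2 = (+0.5522, +0.8337)
n_3 = (-0.9894, +0.1451)
n_4 = (-0.7007, -0.7134)
  (0,1): δ = 110.58°  ·
  (0,2): δ = 61.52°  ·
  (0,3): δ = 53.65°  ✓
  (0,4): δ = 107.51°  ·
  (1,2): δ = 130.94°  ·
  (1,3): δ = 15.76°  ✓
  (1,4): δ = 38.09°  ✓
  (2,3): δ = 64.82°  ·
  (2,4): δ = 10.97°  ✓
  (3,4): δ = 126.15°  ·
antipodal pairs: 4

count = 4; pairs: (0,3), (1,3), (1,4), (2,4)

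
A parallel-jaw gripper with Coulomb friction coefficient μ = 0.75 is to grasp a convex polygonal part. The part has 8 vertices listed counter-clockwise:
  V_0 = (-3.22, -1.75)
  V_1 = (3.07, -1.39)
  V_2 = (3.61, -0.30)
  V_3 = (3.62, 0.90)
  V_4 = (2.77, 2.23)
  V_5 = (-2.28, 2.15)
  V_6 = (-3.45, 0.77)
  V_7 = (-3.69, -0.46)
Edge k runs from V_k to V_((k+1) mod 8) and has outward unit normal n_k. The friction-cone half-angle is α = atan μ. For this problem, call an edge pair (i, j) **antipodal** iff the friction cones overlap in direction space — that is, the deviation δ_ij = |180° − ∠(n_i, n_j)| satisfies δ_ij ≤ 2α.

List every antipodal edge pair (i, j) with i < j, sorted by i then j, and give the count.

α = atan 0.75 = 36.87°;  2α = 73.74°
n_0 = (+0.0571, -0.9984)
n_1 = (+0.8961, -0.4439)
n_2 = (+1.0000, -0.0083)
n_3 = (+0.8426, +0.5385)
n_4 = (-0.0158, +0.9999)
n_5 = (-0.7628, +0.6467)
n_6 = (-0.9815, +0.1915)
n_7 = (-0.9396, -0.3423)
  (0,1): δ = 119.63°  ·
  (0,2): δ = 93.75°  ·
  (0,3): δ = 60.69°  ✓
  (0,4): δ = 2.37°  ✓
  (0,5): δ = 46.43°  ✓
  (0,6): δ = 75.68°  ·
  (0,7): δ = 106.74°  ·
  (1,2): δ = 154.12°  ·
  (1,3): δ = 121.06°  ·
  (1,4): δ = 62.74°  ✓
  (1,5): δ = 13.94°  ✓
  (1,6): δ = 15.31°  ✓
  (1,7): δ = 46.37°  ✓
  (2,3): δ = 146.94°  ·
  (2,4): δ = 88.61°  ·
  (2,5): δ = 39.81°  ✓
  (2,6): δ = 10.56°  ✓
  (2,7): δ = 20.50°  ✓
  (3,4): δ = 121.67°  ·
  (3,5): δ = 72.87°  ✓
  (3,6): δ = 43.62°  ✓
  (3,7): δ = 12.56°  ✓
  (4,5): δ = 131.20°  ·
  (4,6): δ = 101.95°  ·
  (4,7): δ = 70.89°  ✓
  (5,6): δ = 150.75°  ·
  (5,7): δ = 119.69°  ·
  (6,7): δ = 148.94°  ·
antipodal pairs: 14

count = 14; pairs: (0,3), (0,4), (0,5), (1,4), (1,5), (1,6), (1,7), (2,5), (2,6), (2,7), (3,5), (3,6), (3,7), (4,7)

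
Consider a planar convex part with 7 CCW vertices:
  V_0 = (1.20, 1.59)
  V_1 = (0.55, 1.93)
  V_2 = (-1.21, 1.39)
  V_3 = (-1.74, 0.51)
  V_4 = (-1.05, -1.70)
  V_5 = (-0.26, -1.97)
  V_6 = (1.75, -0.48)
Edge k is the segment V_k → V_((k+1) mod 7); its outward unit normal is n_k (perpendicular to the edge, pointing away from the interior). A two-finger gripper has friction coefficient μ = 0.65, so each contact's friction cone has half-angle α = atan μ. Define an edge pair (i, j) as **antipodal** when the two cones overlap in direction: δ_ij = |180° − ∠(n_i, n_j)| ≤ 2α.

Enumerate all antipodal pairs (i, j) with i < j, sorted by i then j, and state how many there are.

count = 9; pairs: (0,3), (0,4), (0,5), (1,4), (1,5), (2,5), (2,6), (3,6), (4,6)

α = atan 0.65 = 33.02°;  2α = 66.05°
n_0 = (+0.4635, +0.8861)
n_1 = (-0.2933, +0.9560)
n_2 = (-0.8566, +0.5159)
n_3 = (-0.9546, -0.2980)
n_4 = (-0.3234, -0.9463)
n_5 = (+0.5955, -0.8033)
n_6 = (+0.9665, +0.2568)
  (0,1): δ = 135.33°  ·
  (0,2): δ = 93.45°  ·
  (0,3): δ = 45.05°  ✓
  (0,4): δ = 8.74°  ✓
  (0,5): δ = 64.16°  ✓
  (0,6): δ = 132.49°  ·
  (1,2): δ = 138.12°  ·
  (1,3): δ = 89.72°  ·
  (1,4): δ = 35.93°  ✓
  (1,5): δ = 19.49°  ✓
  (1,6): δ = 87.82°  ·
  (2,3): δ = 131.60°  ·
  (2,4): δ = 77.81°  ·
  (2,5): δ = 22.39°  ✓
  (2,6): δ = 45.94°  ✓
  (3,4): δ = 126.21°  ·
  (3,5): δ = 70.79°  ·
  (3,6): δ = 2.46°  ✓
  (4,5): δ = 124.58°  ·
  (4,6): δ = 56.25°  ✓
  (5,6): δ = 111.67°  ·
antipodal pairs: 9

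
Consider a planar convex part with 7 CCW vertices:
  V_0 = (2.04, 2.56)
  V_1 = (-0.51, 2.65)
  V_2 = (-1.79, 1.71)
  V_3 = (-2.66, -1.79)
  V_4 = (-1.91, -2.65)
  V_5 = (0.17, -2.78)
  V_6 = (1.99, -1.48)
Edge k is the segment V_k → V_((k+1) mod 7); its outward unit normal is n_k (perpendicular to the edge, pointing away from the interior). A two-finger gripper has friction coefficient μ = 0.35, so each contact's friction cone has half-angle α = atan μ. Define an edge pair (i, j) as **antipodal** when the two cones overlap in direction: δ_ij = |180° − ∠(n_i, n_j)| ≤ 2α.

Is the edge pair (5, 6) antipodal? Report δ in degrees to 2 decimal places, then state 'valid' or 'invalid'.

δ = 126.25°, invalid

α = atan 0.35 = 19.29°;  2α = 38.58°
edge 5: e_5 = (+1.82, +1.30);  n_5 = (+0.5812, -0.8137)
edge 6: e_6 = (+0.05, +4.04);  n_6 = (+0.9999, -0.0124)
∠(n_5, n_6) = 53.75°
δ = |180° − 53.75°| = 126.25°
126.25° > 2α = 38.58°  →  invalid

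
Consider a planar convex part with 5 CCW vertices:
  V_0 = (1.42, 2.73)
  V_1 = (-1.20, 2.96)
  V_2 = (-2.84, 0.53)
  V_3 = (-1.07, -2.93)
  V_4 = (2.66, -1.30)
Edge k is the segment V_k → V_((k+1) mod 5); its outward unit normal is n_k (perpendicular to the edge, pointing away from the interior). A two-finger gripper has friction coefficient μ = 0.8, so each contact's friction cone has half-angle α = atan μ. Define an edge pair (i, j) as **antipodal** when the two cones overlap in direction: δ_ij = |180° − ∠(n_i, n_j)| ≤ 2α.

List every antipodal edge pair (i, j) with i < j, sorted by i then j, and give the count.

α = atan 0.8 = 38.66°;  2α = 77.32°
n_0 = (+0.0874, +0.9962)
n_1 = (-0.8289, +0.5594)
n_2 = (-0.8903, -0.4554)
n_3 = (+0.4004, -0.9163)
n_4 = (+0.9558, +0.2941)
  (0,1): δ = 119.00°  ·
  (0,2): δ = 57.89°  ✓
  (0,3): δ = 28.62°  ✓
  (0,4): δ = 112.12°  ·
  (1,2): δ = 118.89°  ·
  (1,3): δ = 32.38°  ✓
  (1,4): δ = 51.12°  ✓
  (2,3): δ = 93.49°  ·
  (2,4): δ = 9.99°  ✓
  (3,4): δ = 96.50°  ·
antipodal pairs: 5

count = 5; pairs: (0,2), (0,3), (1,3), (1,4), (2,4)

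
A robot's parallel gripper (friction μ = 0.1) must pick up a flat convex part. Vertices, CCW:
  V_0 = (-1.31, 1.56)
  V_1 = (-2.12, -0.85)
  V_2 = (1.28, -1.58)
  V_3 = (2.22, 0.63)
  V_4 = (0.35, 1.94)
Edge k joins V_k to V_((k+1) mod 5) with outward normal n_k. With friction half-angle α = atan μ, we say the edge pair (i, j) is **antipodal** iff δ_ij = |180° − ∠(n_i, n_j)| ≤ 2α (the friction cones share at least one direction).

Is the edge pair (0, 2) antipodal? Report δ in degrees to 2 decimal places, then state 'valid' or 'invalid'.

α = atan 0.1 = 5.71°;  2α = 11.42°
edge 0: e_0 = (-0.81, -2.41);  n_0 = (-0.9479, +0.3186)
edge 2: e_2 = (+0.94, +2.21);  n_2 = (+0.9202, -0.3914)
∠(n_0, n_2) = 175.54°
δ = |180° − 175.54°| = 4.46°
4.46° ≤ 2α = 11.42°  →  valid

δ = 4.46°, valid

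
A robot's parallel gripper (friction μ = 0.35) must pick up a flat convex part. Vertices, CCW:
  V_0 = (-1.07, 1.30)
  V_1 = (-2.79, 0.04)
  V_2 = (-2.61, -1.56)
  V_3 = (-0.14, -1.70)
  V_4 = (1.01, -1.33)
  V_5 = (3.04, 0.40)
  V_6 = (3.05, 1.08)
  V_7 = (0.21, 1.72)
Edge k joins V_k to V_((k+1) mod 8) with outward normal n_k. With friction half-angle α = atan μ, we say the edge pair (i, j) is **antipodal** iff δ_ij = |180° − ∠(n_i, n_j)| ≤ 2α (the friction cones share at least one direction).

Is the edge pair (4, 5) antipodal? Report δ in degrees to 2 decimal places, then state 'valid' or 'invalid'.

δ = 131.28°, invalid

α = atan 0.35 = 19.29°;  2α = 38.58°
edge 4: e_4 = (+2.03, +1.73);  n_4 = (+0.6486, -0.7611)
edge 5: e_5 = (+0.01, +0.68);  n_5 = (+0.9999, -0.0147)
∠(n_4, n_5) = 48.72°
δ = |180° − 48.72°| = 131.28°
131.28° > 2α = 38.58°  →  invalid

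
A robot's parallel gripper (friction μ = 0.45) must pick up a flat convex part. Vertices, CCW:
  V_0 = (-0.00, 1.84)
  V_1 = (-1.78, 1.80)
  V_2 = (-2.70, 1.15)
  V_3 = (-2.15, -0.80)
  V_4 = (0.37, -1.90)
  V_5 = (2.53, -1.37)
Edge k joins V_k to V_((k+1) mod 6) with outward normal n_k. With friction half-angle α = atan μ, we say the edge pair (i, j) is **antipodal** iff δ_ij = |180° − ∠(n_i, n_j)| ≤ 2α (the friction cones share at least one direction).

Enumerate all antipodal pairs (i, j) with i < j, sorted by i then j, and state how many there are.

α = atan 0.45 = 24.23°;  2α = 48.46°
n_0 = (-0.0225, +0.9997)
n_1 = (-0.5770, +0.8167)
n_2 = (-0.9624, -0.2715)
n_3 = (-0.4001, -0.9165)
n_4 = (+0.2383, -0.9712)
n_5 = (+0.7854, +0.6190)
  (0,1): δ = 146.05°  ·
  (0,2): δ = 75.54°  ·
  (0,3): δ = 24.87°  ✓
  (0,4): δ = 12.50°  ✓
  (0,5): δ = 126.96°  ·
  (1,2): δ = 109.49°  ·
  (1,3): δ = 58.82°  ·
  (1,4): δ = 21.46°  ✓
  (1,5): δ = 93.00°  ·
  (2,3): δ = 129.33°  ·
  (2,4): δ = 91.96°  ·
  (2,5): δ = 22.49°  ✓
  (3,4): δ = 142.63°  ·
  (3,5): δ = 28.17°  ✓
  (4,5): δ = 65.54°  ·
antipodal pairs: 5

count = 5; pairs: (0,3), (0,4), (1,4), (2,5), (3,5)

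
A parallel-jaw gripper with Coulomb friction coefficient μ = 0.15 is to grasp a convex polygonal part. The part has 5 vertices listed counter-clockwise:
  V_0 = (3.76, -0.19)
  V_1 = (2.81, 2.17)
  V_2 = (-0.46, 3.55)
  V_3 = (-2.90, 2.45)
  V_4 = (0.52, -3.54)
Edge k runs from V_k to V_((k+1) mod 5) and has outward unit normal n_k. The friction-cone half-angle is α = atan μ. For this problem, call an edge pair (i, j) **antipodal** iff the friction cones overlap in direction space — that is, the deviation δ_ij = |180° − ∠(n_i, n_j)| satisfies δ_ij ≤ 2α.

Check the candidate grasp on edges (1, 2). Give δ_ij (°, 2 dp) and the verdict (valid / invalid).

δ = 132.85°, invalid

α = atan 0.15 = 8.53°;  2α = 17.06°
edge 1: e_1 = (-3.27, +1.38);  n_1 = (+0.3888, +0.9213)
edge 2: e_2 = (-2.44, -1.10);  n_2 = (-0.4110, +0.9116)
∠(n_1, n_2) = 47.15°
δ = |180° − 47.15°| = 132.85°
132.85° > 2α = 17.06°  →  invalid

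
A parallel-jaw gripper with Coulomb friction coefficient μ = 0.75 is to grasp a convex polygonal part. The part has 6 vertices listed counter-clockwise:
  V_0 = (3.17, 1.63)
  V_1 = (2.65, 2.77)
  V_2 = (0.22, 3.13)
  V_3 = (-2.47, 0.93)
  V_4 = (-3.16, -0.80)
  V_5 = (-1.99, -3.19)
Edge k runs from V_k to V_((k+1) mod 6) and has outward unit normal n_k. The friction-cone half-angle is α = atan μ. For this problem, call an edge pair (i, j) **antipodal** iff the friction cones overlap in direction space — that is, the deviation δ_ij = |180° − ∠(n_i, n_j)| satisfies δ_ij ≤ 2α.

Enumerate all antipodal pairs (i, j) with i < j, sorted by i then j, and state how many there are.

count = 7; pairs: (0,3), (0,4), (1,4), (1,5), (2,5), (3,5), (4,5)

α = atan 0.75 = 36.87°;  2α = 73.74°
n_0 = (+0.9098, +0.4150)
n_1 = (+0.1465, +0.9892)
n_2 = (-0.6331, +0.7741)
n_3 = (-0.9288, +0.3705)
n_4 = (-0.8982, -0.4397)
n_5 = (+0.6826, -0.7308)
  (0,1): δ = 122.95°  ·
  (0,2): δ = 75.24°  ·
  (0,3): δ = 46.26°  ✓
  (0,4): δ = 1.56°  ✓
  (0,5): δ = 108.53°  ·
  (1,2): δ = 132.30°  ·
  (1,3): δ = 103.32°  ·
  (1,4): δ = 55.49°  ✓
  (1,5): δ = 51.48°  ✓
  (2,3): δ = 151.02°  ·
  (2,4): δ = 103.19°  ·
  (2,5): δ = 3.77°  ✓
  (3,4): δ = 132.17°  ·
  (3,5): δ = 25.21°  ✓
  (4,5): δ = 73.03°  ✓
antipodal pairs: 7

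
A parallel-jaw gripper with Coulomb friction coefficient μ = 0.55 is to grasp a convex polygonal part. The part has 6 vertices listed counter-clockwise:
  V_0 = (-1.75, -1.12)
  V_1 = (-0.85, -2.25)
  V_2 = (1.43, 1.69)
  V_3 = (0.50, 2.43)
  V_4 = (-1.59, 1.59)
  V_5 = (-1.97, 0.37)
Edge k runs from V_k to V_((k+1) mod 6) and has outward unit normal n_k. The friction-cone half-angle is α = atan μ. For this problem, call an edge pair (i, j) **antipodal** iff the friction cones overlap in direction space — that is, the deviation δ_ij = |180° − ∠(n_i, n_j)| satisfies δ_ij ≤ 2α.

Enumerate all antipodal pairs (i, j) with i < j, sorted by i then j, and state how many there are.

count = 5; pairs: (0,2), (1,3), (1,4), (1,5), (2,5)

α = atan 0.55 = 28.81°;  2α = 57.62°
n_0 = (-0.7822, -0.6230)
n_1 = (+0.8655, -0.5009)
n_2 = (+0.6226, +0.7825)
n_3 = (-0.3729, +0.9279)
n_4 = (-0.9548, +0.2974)
n_5 = (-0.9893, -0.1461)
  (0,1): δ = 68.59°  ·
  (0,2): δ = 12.95°  ✓
  (0,3): δ = 73.36°  ·
  (0,4): δ = 124.16°  ·
  (0,5): δ = 149.86°  ·
  (1,2): δ = 98.45°  ·
  (1,3): δ = 38.05°  ✓
  (1,4): δ = 12.76°  ✓
  (1,5): δ = 38.46°  ✓
  (2,3): δ = 119.59°  ·
  (2,4): δ = 68.79°  ·
  (2,5): δ = 43.09°  ✓
  (3,4): δ = 129.20°  ·
  (3,5): δ = 103.50°  ·
  (4,5): δ = 154.30°  ·
antipodal pairs: 5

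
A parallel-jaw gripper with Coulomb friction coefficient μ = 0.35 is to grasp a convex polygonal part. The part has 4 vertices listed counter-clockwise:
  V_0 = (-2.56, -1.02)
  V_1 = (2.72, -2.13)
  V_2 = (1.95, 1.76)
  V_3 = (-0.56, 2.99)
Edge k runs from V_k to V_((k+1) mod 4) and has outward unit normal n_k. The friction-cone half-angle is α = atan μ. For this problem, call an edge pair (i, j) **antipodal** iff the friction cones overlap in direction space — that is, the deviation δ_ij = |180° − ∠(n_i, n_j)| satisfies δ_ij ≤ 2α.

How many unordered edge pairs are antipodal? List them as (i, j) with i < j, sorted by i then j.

α = atan 0.35 = 19.29°;  2α = 38.58°
n_0 = (-0.2057, -0.9786)
n_1 = (+0.9810, +0.1942)
n_2 = (+0.4400, +0.8980)
n_3 = (-0.8949, +0.4463)
  (0,1): δ = 66.93°  ·
  (0,2): δ = 14.23°  ✓
  (0,3): δ = 75.36°  ·
  (1,2): δ = 127.30°  ·
  (1,3): δ = 37.70°  ✓
  (2,3): δ = 90.40°  ·
antipodal pairs: 2

count = 2; pairs: (0,2), (1,3)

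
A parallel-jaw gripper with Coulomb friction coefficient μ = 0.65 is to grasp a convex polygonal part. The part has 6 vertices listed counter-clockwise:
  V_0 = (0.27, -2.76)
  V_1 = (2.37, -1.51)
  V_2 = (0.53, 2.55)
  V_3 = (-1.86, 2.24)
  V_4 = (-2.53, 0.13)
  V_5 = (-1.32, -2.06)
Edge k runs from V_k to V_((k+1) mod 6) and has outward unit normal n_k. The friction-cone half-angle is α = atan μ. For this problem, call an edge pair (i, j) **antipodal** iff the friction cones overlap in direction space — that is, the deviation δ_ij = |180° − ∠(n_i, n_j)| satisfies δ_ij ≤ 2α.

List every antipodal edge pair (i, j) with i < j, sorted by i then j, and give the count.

count = 6; pairs: (0,2), (0,3), (1,3), (1,4), (1,5), (2,5)

α = atan 0.65 = 33.02°;  2α = 66.05°
n_0 = (+0.5115, -0.8593)
n_1 = (+0.9108, +0.4128)
n_2 = (-0.1286, +0.9917)
n_3 = (-0.9531, +0.3026)
n_4 = (-0.8753, -0.4836)
n_5 = (-0.4029, -0.9152)
  (0,1): δ = 96.38°  ·
  (0,2): δ = 23.37°  ✓
  (0,3): δ = 41.62°  ✓
  (0,4): δ = 88.16°  ·
  (0,5): δ = 125.48°  ·
  (1,2): δ = 106.99°  ·
  (1,3): δ = 42.00°  ✓
  (1,4): δ = 4.54°  ✓
  (1,5): δ = 41.86°  ✓
  (2,3): δ = 115.01°  ·
  (2,4): δ = 68.47°  ·
  (2,5): δ = 31.15°  ✓
  (3,4): δ = 133.46°  ·
  (3,5): δ = 96.15°  ·
  (4,5): δ = 142.68°  ·
antipodal pairs: 6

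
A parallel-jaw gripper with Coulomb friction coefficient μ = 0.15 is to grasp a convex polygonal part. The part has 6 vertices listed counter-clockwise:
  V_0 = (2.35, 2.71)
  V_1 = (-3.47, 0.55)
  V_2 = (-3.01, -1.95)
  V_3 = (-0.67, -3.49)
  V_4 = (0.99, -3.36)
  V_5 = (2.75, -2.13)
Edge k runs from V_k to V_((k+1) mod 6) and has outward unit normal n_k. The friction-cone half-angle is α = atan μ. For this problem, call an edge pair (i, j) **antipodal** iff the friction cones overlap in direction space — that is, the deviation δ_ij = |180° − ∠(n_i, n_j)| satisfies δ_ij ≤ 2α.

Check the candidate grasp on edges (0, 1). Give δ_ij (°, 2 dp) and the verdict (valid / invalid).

δ = 99.94°, invalid

α = atan 0.15 = 8.53°;  2α = 17.06°
edge 0: e_0 = (-5.82, -2.16);  n_0 = (-0.3479, +0.9375)
edge 1: e_1 = (+0.46, -2.50);  n_1 = (-0.9835, -0.1810)
∠(n_0, n_1) = 80.06°
δ = |180° − 80.06°| = 99.94°
99.94° > 2α = 17.06°  →  invalid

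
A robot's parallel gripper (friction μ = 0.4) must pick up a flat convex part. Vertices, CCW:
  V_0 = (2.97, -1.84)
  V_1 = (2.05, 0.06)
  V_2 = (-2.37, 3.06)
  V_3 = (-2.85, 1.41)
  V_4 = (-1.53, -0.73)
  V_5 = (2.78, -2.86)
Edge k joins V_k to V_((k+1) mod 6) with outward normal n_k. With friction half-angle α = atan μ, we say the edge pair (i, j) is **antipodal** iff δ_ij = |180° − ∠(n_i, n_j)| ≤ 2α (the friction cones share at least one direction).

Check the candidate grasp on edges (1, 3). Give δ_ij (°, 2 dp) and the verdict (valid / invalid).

δ = 24.17°, valid

α = atan 0.4 = 21.80°;  2α = 43.60°
edge 1: e_1 = (-4.42, +3.00);  n_1 = (+0.5616, +0.8274)
edge 3: e_3 = (+1.32, -2.14);  n_3 = (-0.8511, -0.5250)
∠(n_1, n_3) = 155.83°
δ = |180° − 155.83°| = 24.17°
24.17° ≤ 2α = 43.60°  →  valid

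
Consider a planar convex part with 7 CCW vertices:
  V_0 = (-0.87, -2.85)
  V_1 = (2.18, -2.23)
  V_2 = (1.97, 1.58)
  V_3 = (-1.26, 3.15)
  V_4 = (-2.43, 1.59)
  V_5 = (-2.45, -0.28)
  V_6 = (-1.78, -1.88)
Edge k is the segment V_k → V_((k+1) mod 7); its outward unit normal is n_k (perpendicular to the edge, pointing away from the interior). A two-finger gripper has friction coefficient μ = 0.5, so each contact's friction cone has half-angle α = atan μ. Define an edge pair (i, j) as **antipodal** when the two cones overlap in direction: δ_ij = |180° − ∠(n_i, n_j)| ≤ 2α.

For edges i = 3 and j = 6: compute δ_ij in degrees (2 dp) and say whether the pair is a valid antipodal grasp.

δ = 99.96°, invalid

α = atan 0.5 = 26.57°;  2α = 53.13°
edge 3: e_3 = (-1.17, -1.56);  n_3 = (-0.8000, +0.6000)
edge 6: e_6 = (+0.91, -0.97);  n_6 = (-0.7293, -0.6842)
∠(n_3, n_6) = 80.04°
δ = |180° − 80.04°| = 99.96°
99.96° > 2α = 53.13°  →  invalid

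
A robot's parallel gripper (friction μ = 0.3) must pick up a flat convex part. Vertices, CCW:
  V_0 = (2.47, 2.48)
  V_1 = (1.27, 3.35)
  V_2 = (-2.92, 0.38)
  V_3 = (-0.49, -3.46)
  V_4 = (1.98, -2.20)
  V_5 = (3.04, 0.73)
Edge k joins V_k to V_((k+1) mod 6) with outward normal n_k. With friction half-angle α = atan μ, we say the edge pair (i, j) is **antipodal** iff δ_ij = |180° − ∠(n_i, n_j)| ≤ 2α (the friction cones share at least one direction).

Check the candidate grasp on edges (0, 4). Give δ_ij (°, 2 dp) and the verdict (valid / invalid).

α = atan 0.3 = 16.70°;  2α = 33.40°
edge 0: e_0 = (-1.20, +0.87);  n_0 = (+0.5870, +0.8096)
edge 4: e_4 = (+1.06, +2.93);  n_4 = (+0.9404, -0.3402)
∠(n_0, n_4) = 73.95°
δ = |180° − 73.95°| = 106.05°
106.05° > 2α = 33.40°  →  invalid

δ = 106.05°, invalid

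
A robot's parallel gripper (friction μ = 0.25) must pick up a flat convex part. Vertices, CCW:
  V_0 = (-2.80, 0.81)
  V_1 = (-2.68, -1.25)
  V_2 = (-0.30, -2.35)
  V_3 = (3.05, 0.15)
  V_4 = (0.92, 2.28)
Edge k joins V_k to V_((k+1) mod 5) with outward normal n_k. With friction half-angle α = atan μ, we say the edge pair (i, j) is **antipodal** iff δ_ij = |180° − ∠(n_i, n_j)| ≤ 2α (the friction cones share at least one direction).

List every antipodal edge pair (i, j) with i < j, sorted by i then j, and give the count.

α = atan 0.25 = 14.04°;  2α = 28.07°
n_0 = (-0.9983, -0.0582)
n_1 = (-0.4195, -0.9077)
n_2 = (+0.5981, -0.8014)
n_3 = (+0.7071, +0.7071)
n_4 = (-0.3675, +0.9300)
  (0,1): δ = 118.14°  ·
  (0,2): δ = 56.60°  ·
  (0,3): δ = 41.67°  ·
  (0,4): δ = 108.23°  ·
  (1,2): δ = 118.46°  ·
  (1,3): δ = 20.19°  ✓
  (1,4): δ = 46.37°  ·
  (2,3): δ = 81.73°  ·
  (2,4): δ = 15.17°  ✓
  (3,4): δ = 113.44°  ·
antipodal pairs: 2

count = 2; pairs: (1,3), (2,4)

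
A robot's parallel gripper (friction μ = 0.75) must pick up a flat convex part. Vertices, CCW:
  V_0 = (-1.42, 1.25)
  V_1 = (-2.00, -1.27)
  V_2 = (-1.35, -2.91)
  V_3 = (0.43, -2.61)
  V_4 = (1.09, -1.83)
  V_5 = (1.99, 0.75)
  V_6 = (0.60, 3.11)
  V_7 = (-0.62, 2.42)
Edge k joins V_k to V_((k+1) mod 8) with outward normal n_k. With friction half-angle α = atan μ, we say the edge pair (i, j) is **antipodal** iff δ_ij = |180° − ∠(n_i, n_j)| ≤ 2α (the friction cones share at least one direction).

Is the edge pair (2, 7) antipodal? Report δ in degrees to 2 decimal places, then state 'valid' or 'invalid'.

δ = 46.07°, valid

α = atan 0.75 = 36.87°;  2α = 73.74°
edge 2: e_2 = (+1.78, +0.30);  n_2 = (+0.1662, -0.9861)
edge 7: e_7 = (-0.80, -1.17);  n_7 = (-0.8255, +0.5644)
∠(n_2, n_7) = 133.93°
δ = |180° − 133.93°| = 46.07°
46.07° ≤ 2α = 73.74°  →  valid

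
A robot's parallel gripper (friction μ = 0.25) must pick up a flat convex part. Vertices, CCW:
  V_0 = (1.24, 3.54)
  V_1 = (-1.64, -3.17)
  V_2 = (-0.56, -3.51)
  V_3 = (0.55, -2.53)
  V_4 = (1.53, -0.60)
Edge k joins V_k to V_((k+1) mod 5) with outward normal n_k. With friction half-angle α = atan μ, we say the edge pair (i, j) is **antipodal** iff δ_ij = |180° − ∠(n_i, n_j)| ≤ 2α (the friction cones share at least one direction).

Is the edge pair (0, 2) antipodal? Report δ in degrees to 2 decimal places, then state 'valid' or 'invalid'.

α = atan 0.25 = 14.04°;  2α = 28.07°
edge 0: e_0 = (-2.88, -6.71);  n_0 = (-0.9189, +0.3944)
edge 2: e_2 = (+1.11, +0.98);  n_2 = (+0.6618, -0.7496)
∠(n_0, n_2) = 154.67°
δ = |180° − 154.67°| = 25.33°
25.33° ≤ 2α = 28.07°  →  valid

δ = 25.33°, valid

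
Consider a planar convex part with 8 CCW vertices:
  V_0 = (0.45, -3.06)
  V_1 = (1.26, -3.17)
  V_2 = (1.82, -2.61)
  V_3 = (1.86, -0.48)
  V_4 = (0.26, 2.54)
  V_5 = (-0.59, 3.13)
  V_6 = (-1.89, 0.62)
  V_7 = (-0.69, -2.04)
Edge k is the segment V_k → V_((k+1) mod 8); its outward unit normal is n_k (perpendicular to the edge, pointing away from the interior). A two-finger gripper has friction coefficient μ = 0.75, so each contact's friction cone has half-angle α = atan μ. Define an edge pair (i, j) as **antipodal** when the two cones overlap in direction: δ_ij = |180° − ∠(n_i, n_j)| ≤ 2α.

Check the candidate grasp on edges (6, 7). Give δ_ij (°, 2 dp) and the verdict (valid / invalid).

δ = 156.10°, invalid

α = atan 0.75 = 36.87°;  2α = 73.74°
edge 6: e_6 = (+1.20, -2.66);  n_6 = (-0.9115, -0.4112)
edge 7: e_7 = (+1.14, -1.02);  n_7 = (-0.6668, -0.7452)
∠(n_6, n_7) = 23.90°
δ = |180° − 23.90°| = 156.10°
156.10° > 2α = 73.74°  →  invalid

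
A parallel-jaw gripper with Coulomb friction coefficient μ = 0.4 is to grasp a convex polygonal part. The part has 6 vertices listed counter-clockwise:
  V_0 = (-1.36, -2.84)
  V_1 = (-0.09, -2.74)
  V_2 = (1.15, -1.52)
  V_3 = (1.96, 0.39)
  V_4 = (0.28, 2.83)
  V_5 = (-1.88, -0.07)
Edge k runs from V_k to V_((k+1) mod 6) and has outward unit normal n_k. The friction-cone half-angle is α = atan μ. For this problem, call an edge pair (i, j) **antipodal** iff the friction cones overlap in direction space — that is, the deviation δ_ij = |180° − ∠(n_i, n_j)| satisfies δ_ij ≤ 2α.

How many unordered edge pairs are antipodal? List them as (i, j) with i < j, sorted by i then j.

count = 4; pairs: (1,4), (2,4), (2,5), (3,5)

α = atan 0.4 = 21.80°;  2α = 43.60°
n_0 = (+0.0785, -0.9969)
n_1 = (+0.7013, -0.7128)
n_2 = (+0.9206, -0.3904)
n_3 = (+0.8236, +0.5671)
n_4 = (-0.8020, +0.5973)
n_5 = (-0.9828, -0.1845)
  (0,1): δ = 139.97°  ·
  (0,2): δ = 117.48°  ·
  (0,3): δ = 59.95°  ·
  (0,4): δ = 48.82°  ·
  (0,5): δ = 96.13°  ·
  (1,2): δ = 157.52°  ·
  (1,3): δ = 99.99°  ·
  (1,4): δ = 8.79°  ✓
  (1,5): δ = 56.10°  ·
  (2,3): δ = 122.47°  ·
  (2,4): δ = 13.70°  ✓
  (2,5): δ = 33.61°  ✓
  (3,4): δ = 71.23°  ·
  (3,5): δ = 23.92°  ✓
  (4,5): δ = 132.69°  ·
antipodal pairs: 4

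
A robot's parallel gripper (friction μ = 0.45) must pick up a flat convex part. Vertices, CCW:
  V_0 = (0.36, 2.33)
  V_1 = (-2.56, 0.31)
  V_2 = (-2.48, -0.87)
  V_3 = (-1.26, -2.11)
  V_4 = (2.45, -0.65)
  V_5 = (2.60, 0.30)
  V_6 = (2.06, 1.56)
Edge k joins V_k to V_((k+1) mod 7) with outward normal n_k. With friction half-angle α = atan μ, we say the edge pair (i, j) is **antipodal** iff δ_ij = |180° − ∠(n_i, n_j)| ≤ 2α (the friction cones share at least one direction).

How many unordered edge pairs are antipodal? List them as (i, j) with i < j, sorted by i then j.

α = atan 0.45 = 24.23°;  2α = 48.46°
n_0 = (-0.5689, +0.8224)
n_1 = (-0.9977, -0.0676)
n_2 = (-0.7128, -0.7013)
n_3 = (+0.3662, -0.9305)
n_4 = (+0.9878, -0.1560)
n_5 = (+0.9191, +0.3939)
n_6 = (+0.4126, +0.9109)
  (0,1): δ = 120.80°  ·
  (0,2): δ = 80.14°  ·
  (0,3): δ = 13.19°  ✓
  (0,4): δ = 46.35°  ✓
  (0,5): δ = 78.52°  ·
  (0,6): δ = 120.96°  ·
  (1,2): δ = 139.34°  ·
  (1,3): δ = 72.40°  ·
  (1,4): δ = 12.85°  ✓
  (1,5): δ = 19.32°  ✓
  (1,6): δ = 61.75°  ·
  (2,3): δ = 113.05°  ·
  (2,4): δ = 53.51°  ·
  (2,5): δ = 21.34°  ✓
  (2,6): δ = 21.10°  ✓
  (3,4): δ = 120.45°  ·
  (3,5): δ = 88.28°  ·
  (3,6): δ = 45.85°  ✓
  (4,5): δ = 147.83°  ·
  (4,6): δ = 105.40°  ·
  (5,6): δ = 137.57°  ·
antipodal pairs: 7

count = 7; pairs: (0,3), (0,4), (1,4), (1,5), (2,5), (2,6), (3,6)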